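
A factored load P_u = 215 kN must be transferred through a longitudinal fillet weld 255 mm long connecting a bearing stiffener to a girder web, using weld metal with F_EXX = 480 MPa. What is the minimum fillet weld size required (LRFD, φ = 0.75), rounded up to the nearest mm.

w = 6 mm

Total weld length L = 255 mm.
Required throat t_e = P_u / (φ × 0.6 F_EXX × L) = 215 / (0.75 × 0.6 × 480 × 255 × 10⁻³) = 3.903 mm.
Required leg w = t_e / 0.707 = 5.521 mm → use 6 mm.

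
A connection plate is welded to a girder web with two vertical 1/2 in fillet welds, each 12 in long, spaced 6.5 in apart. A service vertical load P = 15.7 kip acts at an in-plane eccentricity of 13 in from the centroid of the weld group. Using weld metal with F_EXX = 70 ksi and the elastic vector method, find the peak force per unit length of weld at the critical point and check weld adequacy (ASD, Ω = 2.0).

Total weld length L_w = 24 in. Treat welds as unit-width lines.
Polar moment about centroid: J = 2[d³/12 + d(b/2)²] = 2[12³/12 + 12×3.25²] = 541.5 in³.
Direct shear f_v = P/L_w = 15.7 / 24 = 0.6542 kip/in (vertical).
Torsion M = P·e = 15.7 × 13 = 204.1 kip·in.
Critical point at (x, y) = (3.25, 6) from centroid. f_tx = M·y/J = 2.261 kip/in; f_ty = M·x/J = 1.225 kip/in.
Resultant f_max = √[f_tx² + (f_v + f_ty)²] = √[2.261² + (0.6542 + 1.225)²] = 2.94 kip/in.
Capacity per unit length: r_n/Ω = (1/2.0) × 0.6 × 70 × (0.707 × 0.5) = 7.423 kip/in.
2.94 ≤ 7.423 → adequate.

f_max ≈ 2.94 kip/in; adequate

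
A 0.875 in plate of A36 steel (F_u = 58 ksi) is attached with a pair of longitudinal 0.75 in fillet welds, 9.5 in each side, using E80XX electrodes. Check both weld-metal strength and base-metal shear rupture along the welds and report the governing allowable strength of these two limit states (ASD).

E80XX → F_EXX = 80 ksi.
t_e = 0.707 × 0.75 = 0.5302 in; L = 19 in.
Weld metal: R_n/Ω = (1/2.0) × 0.6 × 80 × 0.5302 × 19 = 241.8 kip.
Base metal (shear rupture): R_n/Ω = (1/2.0) × 0.6 × 58 × 0.875 × 19 = 289.3 kip.
Governing: weld metal.

R_n/Ω ≈ 242 kip (weld metal governs)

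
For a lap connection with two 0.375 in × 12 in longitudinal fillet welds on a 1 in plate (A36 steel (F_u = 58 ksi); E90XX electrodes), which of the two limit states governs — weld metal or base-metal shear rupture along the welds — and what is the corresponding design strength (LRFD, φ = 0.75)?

φR_n ≈ 258 kips (weld metal governs)

E90XX → F_EXX = 90 ksi.
t_e = 0.707 × 0.375 = 0.2651 in; L = 24 in.
Weld metal: φR_n = 0.75 × 0.6 × 90 × 0.2651 × 24 = 257.7 kips.
Base metal (shear rupture): φR_n = 0.75 × 0.6 × 58 × 1 × 24 = 626.4 kips.
Governing: weld metal.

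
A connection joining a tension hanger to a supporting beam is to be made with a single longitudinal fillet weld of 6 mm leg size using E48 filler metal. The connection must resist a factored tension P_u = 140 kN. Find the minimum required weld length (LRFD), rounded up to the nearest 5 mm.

E48XX → F_EXX = 480 MPa.
Throat t_e = 0.707 × 6 = 4.242 mm.
φr_n = 0.75 × 0.6 × 480 × 4.242 × 10⁻³ = 0.9163 kN/mm.
L_req = P_u / φr_n = 140 / 0.9163 = 152.8 mm total.
Round up → use L = 155 mm.

L = 155 mm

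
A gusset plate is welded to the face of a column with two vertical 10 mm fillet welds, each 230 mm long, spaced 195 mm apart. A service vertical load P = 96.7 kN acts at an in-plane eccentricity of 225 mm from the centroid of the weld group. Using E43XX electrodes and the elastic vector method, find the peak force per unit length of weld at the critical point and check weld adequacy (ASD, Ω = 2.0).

f_max ≈ 668 N/mm; adequate

E43XX → F_EXX = 430 MPa.
Total weld length L_w = 460 mm. Treat welds as unit-width lines.
Polar moment about centroid: J = 2[d³/12 + d(b/2)²] = 2[230³/12 + 230×97.5²] = 6401000 mm³.
Direct shear f_v = P/L_w = 96.7×10³ / 460 = 210.2 N/mm (vertical).
Torsion M = P·e = 96.7×10³ × 225 = 21758000 N·mm.
Critical point at (x, y) = (97.5, 115) from centroid. f_tx = M·y/J = 390.9 N/mm; f_ty = M·x/J = 331.4 N/mm.
Resultant f_max = √[f_tx² + (f_v + f_ty)²] = √[390.9² + (210.2 + 331.4)²] = 668 N/mm.
Capacity per unit length: r_n/Ω = (1/2.0) × 0.6 × 430 × (0.707 × 10) = 912 N/mm.
668 ≤ 912 → adequate.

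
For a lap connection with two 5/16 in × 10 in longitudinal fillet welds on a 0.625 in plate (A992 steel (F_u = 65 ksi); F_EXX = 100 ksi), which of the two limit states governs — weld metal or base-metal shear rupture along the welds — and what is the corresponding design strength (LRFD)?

t_e = 0.707 × 0.3125 = 0.2209 in; L = 20 in.
Weld metal: φR_n = 0.75 × 0.6 × 100 × 0.2209 × 20 = 198.8 kips.
Base metal (shear rupture): φR_n = 0.75 × 0.6 × 65 × 0.625 × 20 = 365.6 kips.
Governing: weld metal.

φR_n ≈ 199 kips (weld metal governs)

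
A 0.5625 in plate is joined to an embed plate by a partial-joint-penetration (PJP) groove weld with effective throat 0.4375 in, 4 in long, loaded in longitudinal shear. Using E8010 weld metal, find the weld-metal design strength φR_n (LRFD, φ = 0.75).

E80XX → F_EXX = 80 ksi.
Effective throat (given) t_e = 0.4375 in.
A_we = 0.4375 × 4 = 1.75 in².
F_nw = 0.6 F_EXX = 48 ksi.
φR_n = 0.75 × 48 × 1.75 = 63 kip.

φR_n ≈ 63 kip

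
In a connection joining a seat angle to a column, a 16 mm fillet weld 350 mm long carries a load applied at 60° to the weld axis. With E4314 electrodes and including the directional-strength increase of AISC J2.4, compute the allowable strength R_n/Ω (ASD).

R_n/Ω ≈ 717 kN

E43XX → F_EXX = 430 MPa.
t_e = 0.707 × 16 = 11.31 mm; A_we = 11.31 × 350 = 3959 mm².
Directional factor: 1.0 + 0.5 sin^1.5(60°) = 1.403.
F_nw = 0.6 × 430 × 1.403 = 362 MPa.
R_n/Ω = (362 × 3959) / 2.0 × 10⁻³ = 716.5 kN.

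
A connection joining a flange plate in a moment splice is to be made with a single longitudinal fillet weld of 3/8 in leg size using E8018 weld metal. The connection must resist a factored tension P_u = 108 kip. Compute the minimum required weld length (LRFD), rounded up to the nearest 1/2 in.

E80XX → F_EXX = 80 ksi.
Throat t_e = 0.707 × 0.375 = 0.2651 in.
φr_n = 0.75 × 0.6 × 80 × 0.2651 = 9.544 kip/in.
L_req = P_u / φr_n = 108 / 9.544 = 11.32 in total.
Round up → use L = 11.5 in.

L = 11.5 in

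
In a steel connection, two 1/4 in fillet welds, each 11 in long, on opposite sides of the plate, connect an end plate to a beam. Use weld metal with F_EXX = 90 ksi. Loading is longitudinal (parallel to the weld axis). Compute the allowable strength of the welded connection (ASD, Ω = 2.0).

R_n/Ω ≈ 105 kips

Effective throat t_e = 0.707 × 0.25 = 0.1767 in.
Total length L = 22 in; A_we = 0.1767 × 22 = 3.888 in².
F_nw = 0.6 F_EXX = 0.6 × 90 = 54 ksi.
R_n = 54 × 3.888 = 210 kips; R_n/Ω = 210/2.0 = 105 kips.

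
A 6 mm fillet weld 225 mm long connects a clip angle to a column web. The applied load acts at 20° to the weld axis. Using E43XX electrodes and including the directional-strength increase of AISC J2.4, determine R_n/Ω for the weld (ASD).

E43XX → F_EXX = 430 MPa.
t_e = 0.707 × 6 = 4.242 mm; A_we = 4.242 × 225 = 954.5 mm².
Directional factor: 1.0 + 0.5 sin^1.5(20°) = 1.1.
F_nw = 0.6 × 430 × 1.1 = 283.8 MPa.
R_n/Ω = (283.8 × 954.5) / 2.0 × 10⁻³ = 135.4 kN.

R_n/Ω ≈ 135 kN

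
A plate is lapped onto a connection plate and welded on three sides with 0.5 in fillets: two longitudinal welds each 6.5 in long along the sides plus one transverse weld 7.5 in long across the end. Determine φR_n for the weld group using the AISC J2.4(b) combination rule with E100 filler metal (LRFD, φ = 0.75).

E100XX → F_EXX = 100 ksi.
t_e = 0.707 × 0.5 = 0.3535 in.
R_nwl = 0.6 × 100 × 0.3535 × 13 = 275.7 kip (longitudinal, 2 welds).
R_nwt = 0.6 × 100 × 0.3535 × 7.5 = 159.1 kip (transverse, base value).
(i) R_nwl + R_nwt = 434.8 kip; (ii) 0.85 R_nwl + 1.5 R_nwt = 473 kip.
R_n = max = 473 kip [governs: (ii)]; φR_n = 354.7 kip.

φR_n ≈ 355 kip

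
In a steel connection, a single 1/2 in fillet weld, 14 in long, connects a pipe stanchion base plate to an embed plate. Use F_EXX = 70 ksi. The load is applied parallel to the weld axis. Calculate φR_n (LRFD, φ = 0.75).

Effective throat t_e = 0.707 × 0.5 = 0.3535 in.
Total length L = 14 in; A_we = 0.3535 × 14 = 4.949 in².
F_nw = 0.6 F_EXX = 0.6 × 70 = 42 ksi.
φR_n = 0.75 × 42 × 4.949 = 155.9 kips.

φR_n ≈ 156 kips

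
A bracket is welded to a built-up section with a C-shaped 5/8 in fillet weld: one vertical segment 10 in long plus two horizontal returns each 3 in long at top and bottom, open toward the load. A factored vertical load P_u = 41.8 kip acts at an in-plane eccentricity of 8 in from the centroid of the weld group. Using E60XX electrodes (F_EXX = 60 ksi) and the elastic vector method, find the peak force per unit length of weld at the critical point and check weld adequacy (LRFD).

Total weld length L_w = 16 in. Treat welds as unit-width lines.
Centroid: x̄ = 2×3×1.5 / 16 = 0.5625 in from the vertical weld.
Polar moment about centroid: J = I_x + I_y = [10³/12 + 2×3×5²] + [10×0.5625² + 2(3³/12 + 3×0.9375²)] = 246.3 in³.
Direct shear f_v = P/L_w = 41.8 / 16 = 2.612 kip/in (vertical).
Torsion M = P·e = 41.8 × 8 = 334.4 kip·in.
Critical point at (x, y) = (2.438, 5) from centroid. f_tx = M·y/J = 6.789 kip/in; f_ty = M·x/J = 3.31 kip/in.
Resultant f_max = √[f_tx² + (f_v + f_ty)²] = √[6.789² + (2.612 + 3.31)²] = 9.009 kip/in.
Capacity per unit length: φr_n = 0.75 × 0.6 × 60 × (0.707 × 0.625) = 11.93 kip/in.
9.009 ≤ 11.93 → adequate.

f_max ≈ 9.01 kip/in; adequate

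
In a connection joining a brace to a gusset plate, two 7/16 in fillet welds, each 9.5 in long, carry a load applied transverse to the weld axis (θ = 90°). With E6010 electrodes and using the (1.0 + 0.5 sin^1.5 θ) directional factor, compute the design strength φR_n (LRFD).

φR_n ≈ 238 kips

E60XX → F_EXX = 60 ksi.
t_e = 0.707 × 0.4375 = 0.3093 in; A_we = 0.3093 × 19 = 5.877 in².
Directional factor: 1.0 + 0.5 sin^1.5(90°) = 1.5.
F_nw = 0.6 × 60 × 1.5 = 54 ksi.
φR_n = 0.75 × 54 × 5.877 = 238 kips.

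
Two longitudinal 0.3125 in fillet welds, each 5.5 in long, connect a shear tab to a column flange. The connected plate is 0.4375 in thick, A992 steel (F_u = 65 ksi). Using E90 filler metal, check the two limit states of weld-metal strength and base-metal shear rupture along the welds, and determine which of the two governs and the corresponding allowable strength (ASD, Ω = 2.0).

R_n/Ω ≈ 65.6 kip (weld metal governs)

E90XX → F_EXX = 90 ksi.
t_e = 0.707 × 0.3125 = 0.2209 in; L = 11 in.
Weld metal: R_n/Ω = (1/2.0) × 0.6 × 90 × 0.2209 × 11 = 65.62 kip.
Base metal (shear rupture): R_n/Ω = (1/2.0) × 0.6 × 65 × 0.4375 × 11 = 93.84 kip.
Governing: weld metal.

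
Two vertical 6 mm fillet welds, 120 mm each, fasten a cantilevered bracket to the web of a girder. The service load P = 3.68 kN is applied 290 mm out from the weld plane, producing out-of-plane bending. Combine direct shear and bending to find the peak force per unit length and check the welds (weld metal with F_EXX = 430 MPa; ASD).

L_w = 2 × 120 = 240 mm; section modulus (unit throat) S = 2 × L²/6 = 4800 mm².
Direct shear f_v = P/L_w = 3.68×10³/240 = 15.33 N/mm.
Moment M = P × e = 3.68×10³ × 290 = 1067200 N·mm; bending f_b = M/S = 222.3 N/mm.
f_max = √(f_v² + f_b²) = √(15.33² + 222.3²) = 222.9 N/mm.
r_n/Ω = (1/2.0) × 0.6 × 430 × (0.707 × 6) = 547.2 N/mm → adequate.

f_max ≈ 223 N/mm; adequate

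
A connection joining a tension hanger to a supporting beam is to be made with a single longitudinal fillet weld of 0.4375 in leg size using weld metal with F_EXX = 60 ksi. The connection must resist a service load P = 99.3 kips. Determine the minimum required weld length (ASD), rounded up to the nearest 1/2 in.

Throat t_e = 0.707 × 0.4375 = 0.3093 in.
r_n/Ω = (0.6 × 60 × 0.3093) / 2.0 = 5.568 kip/in.
L_req = P / (r_n/Ω) = 99.3 / 5.568 = 17.84 in total.
Round up → use L = 18 in.

L = 18 in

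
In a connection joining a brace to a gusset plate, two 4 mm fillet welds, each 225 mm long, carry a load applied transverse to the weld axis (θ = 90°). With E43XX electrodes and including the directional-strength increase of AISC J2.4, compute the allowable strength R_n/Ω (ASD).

R_n/Ω ≈ 246 kN

E43XX → F_EXX = 430 MPa.
t_e = 0.707 × 4 = 2.828 mm; A_we = 2.828 × 450 = 1273 mm².
Directional factor: 1.0 + 0.5 sin^1.5(90°) = 1.5.
F_nw = 0.6 × 430 × 1.5 = 387 MPa.
R_n/Ω = (387 × 1273) / 2.0 × 10⁻³ = 246.2 kN.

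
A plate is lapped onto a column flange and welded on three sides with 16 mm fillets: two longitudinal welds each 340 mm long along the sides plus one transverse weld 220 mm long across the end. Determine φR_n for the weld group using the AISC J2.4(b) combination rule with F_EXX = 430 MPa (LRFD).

φR_n ≈ 1990 kN

t_e = 0.707 × 16 = 11.31 mm.
R_nwl = 0.6 × 430 × 11.31 × 680 × 10⁻³ = 1985 kN (longitudinal, 2 welds).
R_nwt = 0.6 × 430 × 11.31 × 220 × 10⁻³ = 642.1 kN (transverse, base value).
(i) R_nwl + R_nwt = 2627 kN; (ii) 0.85 R_nwl + 1.5 R_nwt = 2650 kN.
R_n = max = 2650 kN [governs: (ii)]; φR_n = 1987 kN.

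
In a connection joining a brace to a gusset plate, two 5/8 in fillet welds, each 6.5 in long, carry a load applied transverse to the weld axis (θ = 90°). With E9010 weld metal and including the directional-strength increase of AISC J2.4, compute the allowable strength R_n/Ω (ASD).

R_n/Ω ≈ 233 kips

E90XX → F_EXX = 90 ksi.
t_e = 0.707 × 0.625 = 0.4419 in; A_we = 0.4419 × 13 = 5.744 in².
Directional factor: 1.0 + 0.5 sin^1.5(90°) = 1.5.
F_nw = 0.6 × 90 × 1.5 = 81 ksi.
R_n/Ω = (81 × 5.744) / 2.0 = 232.6 kips.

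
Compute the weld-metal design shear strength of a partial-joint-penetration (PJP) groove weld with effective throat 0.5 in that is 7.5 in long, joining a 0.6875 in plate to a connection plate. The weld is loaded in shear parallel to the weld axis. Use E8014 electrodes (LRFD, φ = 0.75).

φR_n ≈ 135 kips

E80XX → F_EXX = 80 ksi.
Effective throat (given) t_e = 0.5 in.
A_we = 0.5 × 7.5 = 3.75 in².
F_nw = 0.6 F_EXX = 48 ksi.
φR_n = 0.75 × 48 × 3.75 = 135 kips.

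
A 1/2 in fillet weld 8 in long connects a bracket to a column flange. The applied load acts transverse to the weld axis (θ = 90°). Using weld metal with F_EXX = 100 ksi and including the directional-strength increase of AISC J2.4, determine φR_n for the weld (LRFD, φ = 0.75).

φR_n ≈ 191 kips

t_e = 0.707 × 0.5 = 0.3535 in; A_we = 0.3535 × 8 = 2.828 in².
Directional factor: 1.0 + 0.5 sin^1.5(90°) = 1.5.
F_nw = 0.6 × 100 × 1.5 = 90 ksi.
φR_n = 0.75 × 90 × 2.828 = 190.9 kips.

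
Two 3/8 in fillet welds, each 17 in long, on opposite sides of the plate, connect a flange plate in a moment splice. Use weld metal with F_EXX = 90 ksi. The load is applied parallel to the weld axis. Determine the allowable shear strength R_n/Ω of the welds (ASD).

Effective throat t_e = 0.707 × 0.375 = 0.2651 in.
Total length L = 34 in; A_we = 0.2651 × 34 = 9.014 in².
F_nw = 0.6 F_EXX = 0.6 × 90 = 54 ksi.
R_n = 54 × 9.014 = 486.8 kip; R_n/Ω = 486.8/2.0 = 243.4 kip.

R_n/Ω ≈ 243 kip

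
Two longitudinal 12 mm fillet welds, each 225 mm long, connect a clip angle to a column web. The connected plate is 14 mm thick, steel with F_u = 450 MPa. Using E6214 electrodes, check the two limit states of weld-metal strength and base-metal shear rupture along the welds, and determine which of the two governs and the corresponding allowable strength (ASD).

R_n/Ω ≈ 710 kN (weld metal governs)

E62XX → F_EXX = 620 MPa.
t_e = 0.707 × 12 = 8.484 mm; L = 450 mm.
Weld metal: R_n/Ω = (1/2.0) × 0.6 × 620 × 8.484 × 450 × 10⁻³ = 710.1 kN.
Base metal (shear rupture): R_n/Ω = (1/2.0) × 0.6 × 450 × 14 × 450 × 10⁻³ = 850.5 kN.
Governing: weld metal.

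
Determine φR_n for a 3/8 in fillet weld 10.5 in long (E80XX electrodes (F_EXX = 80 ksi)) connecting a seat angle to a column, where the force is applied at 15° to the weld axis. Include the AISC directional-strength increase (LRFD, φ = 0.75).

t_e = 0.707 × 0.375 = 0.2651 in; A_we = 0.2651 × 10.5 = 2.784 in².
Directional factor: 1.0 + 0.5 sin^1.5(15°) = 1.066.
F_nw = 0.6 × 80 × 1.066 = 51.16 ksi.
φR_n = 0.75 × 51.16 × 2.784 = 106.8 kip.

φR_n ≈ 107 kip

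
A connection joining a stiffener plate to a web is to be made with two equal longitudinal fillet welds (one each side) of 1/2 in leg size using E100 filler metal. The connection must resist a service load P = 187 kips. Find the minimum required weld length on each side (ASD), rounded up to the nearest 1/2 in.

L = 9 in on each side

E100XX → F_EXX = 100 ksi.
Throat t_e = 0.707 × 0.5 = 0.3535 in.
r_n/Ω = (0.6 × 100 × 0.3535) / 2.0 = 10.6 kip/in.
L_req = P / (r_n/Ω) = 187 / 10.6 = 17.63 in total.
Per side: 17.63 / 2 = 8.817 in.
Round up → use L = 9 in on each side.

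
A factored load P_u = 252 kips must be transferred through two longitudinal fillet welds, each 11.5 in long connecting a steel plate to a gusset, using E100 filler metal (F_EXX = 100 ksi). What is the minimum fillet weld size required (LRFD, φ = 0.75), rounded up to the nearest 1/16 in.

Total weld length L = 23 in.
Required throat t_e = P_u / (φ × 0.6 F_EXX × L) = 252 / (0.75 × 0.6 × 100 × 23) = 0.2435 in.
Required leg w = t_e / 0.707 = 0.3444 in → use 3/8 in.

w = 3/8 in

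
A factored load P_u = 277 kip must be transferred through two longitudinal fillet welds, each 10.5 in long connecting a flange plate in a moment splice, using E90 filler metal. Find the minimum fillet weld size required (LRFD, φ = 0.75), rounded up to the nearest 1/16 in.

E90XX → F_EXX = 90 ksi.
Total weld length L = 21 in.
Required throat t_e = P_u / (φ × 0.6 F_EXX × L) = 277 / (0.75 × 0.6 × 90 × 21) = 0.3257 in.
Required leg w = t_e / 0.707 = 0.4607 in → use 1/2 in.

w = 1/2 in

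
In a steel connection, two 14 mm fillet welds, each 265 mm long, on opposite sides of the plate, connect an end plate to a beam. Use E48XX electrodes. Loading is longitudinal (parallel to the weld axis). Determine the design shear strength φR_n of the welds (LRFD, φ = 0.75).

φR_n ≈ 1130 kN

E48XX → F_EXX = 480 MPa.
Effective throat t_e = 0.707 × 14 = 9.898 mm.
Total length L = 530 mm; A_we = 9.898 × 530 = 5246 mm².
F_nw = 0.6 F_EXX = 0.6 × 480 = 288 MPa.
φR_n = 0.75 × 288 × 5246 × 10⁻³ = 1133 kN.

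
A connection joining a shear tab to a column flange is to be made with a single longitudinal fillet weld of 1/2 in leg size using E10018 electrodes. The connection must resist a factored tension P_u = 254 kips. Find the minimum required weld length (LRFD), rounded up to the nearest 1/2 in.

E100XX → F_EXX = 100 ksi.
Throat t_e = 0.707 × 0.5 = 0.3535 in.
φr_n = 0.75 × 0.6 × 100 × 0.3535 = 15.91 kips/in.
L_req = P_u / φr_n = 254 / 15.91 = 15.97 in total.
Round up → use L = 16 in.

L = 16 in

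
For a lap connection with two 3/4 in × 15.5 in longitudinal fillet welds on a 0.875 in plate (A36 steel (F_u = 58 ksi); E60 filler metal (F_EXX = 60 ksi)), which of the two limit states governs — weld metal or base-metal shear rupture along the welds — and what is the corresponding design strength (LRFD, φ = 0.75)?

φR_n ≈ 444 kip (weld metal governs)

t_e = 0.707 × 0.75 = 0.5302 in; L = 31 in.
Weld metal: φR_n = 0.75 × 0.6 × 60 × 0.5302 × 31 = 443.8 kip.
Base metal (shear rupture): φR_n = 0.75 × 0.6 × 58 × 0.875 × 31 = 708 kip.
Governing: weld metal.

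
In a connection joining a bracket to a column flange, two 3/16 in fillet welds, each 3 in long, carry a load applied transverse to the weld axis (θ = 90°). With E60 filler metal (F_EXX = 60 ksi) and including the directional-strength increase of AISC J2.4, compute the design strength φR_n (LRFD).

φR_n ≈ 32.2 kips

t_e = 0.707 × 0.1875 = 0.1326 in; A_we = 0.1326 × 6 = 0.7954 in².
Directional factor: 1.0 + 0.5 sin^1.5(90°) = 1.5.
F_nw = 0.6 × 60 × 1.5 = 54 ksi.
φR_n = 0.75 × 54 × 0.7954 = 32.21 kips.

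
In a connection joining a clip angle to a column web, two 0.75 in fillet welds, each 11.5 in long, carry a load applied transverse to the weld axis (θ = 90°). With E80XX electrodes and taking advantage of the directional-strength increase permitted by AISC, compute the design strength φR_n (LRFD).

E80XX → F_EXX = 80 ksi.
t_e = 0.707 × 0.75 = 0.5302 in; A_we = 0.5302 × 23 = 12.2 in².
Directional factor: 1.0 + 0.5 sin^1.5(90°) = 1.5.
F_nw = 0.6 × 80 × 1.5 = 72 ksi.
φR_n = 0.75 × 72 × 12.2 = 658.6 kip.

φR_n ≈ 659 kip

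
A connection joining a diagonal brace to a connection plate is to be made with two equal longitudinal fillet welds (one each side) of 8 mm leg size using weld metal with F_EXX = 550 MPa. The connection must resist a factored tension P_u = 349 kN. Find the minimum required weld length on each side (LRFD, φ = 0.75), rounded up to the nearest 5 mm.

Throat t_e = 0.707 × 8 = 5.656 mm.
φr_n = 0.75 × 0.6 × 550 × 5.656 × 10⁻³ = 1.4 kN/mm.
L_req = P_u / φr_n = 349 / 1.4 = 249.3 mm total.
Per side: 249.3 / 2 = 124.7 mm.
Round up → use L = 125 mm on each side.

L = 125 mm on each side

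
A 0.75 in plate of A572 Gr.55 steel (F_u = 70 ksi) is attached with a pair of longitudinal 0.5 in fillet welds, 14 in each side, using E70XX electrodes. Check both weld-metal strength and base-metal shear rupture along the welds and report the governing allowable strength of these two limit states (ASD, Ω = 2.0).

R_n/Ω ≈ 208 kips (weld metal governs)

E70XX → F_EXX = 70 ksi.
t_e = 0.707 × 0.5 = 0.3535 in; L = 28 in.
Weld metal: R_n/Ω = (1/2.0) × 0.6 × 70 × 0.3535 × 28 = 207.9 kips.
Base metal (shear rupture): R_n/Ω = (1/2.0) × 0.6 × 70 × 0.75 × 28 = 441 kips.
Governing: weld metal.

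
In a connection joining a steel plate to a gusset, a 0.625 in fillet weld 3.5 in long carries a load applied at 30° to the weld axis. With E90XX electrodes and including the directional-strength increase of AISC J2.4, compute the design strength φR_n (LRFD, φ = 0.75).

E90XX → F_EXX = 90 ksi.
t_e = 0.707 × 0.625 = 0.4419 in; A_we = 0.4419 × 3.5 = 1.547 in².
Directional factor: 1.0 + 0.5 sin^1.5(30°) = 1.177.
F_nw = 0.6 × 90 × 1.177 = 63.55 ksi.
φR_n = 0.75 × 63.55 × 1.547 = 73.71 kip.

φR_n ≈ 73.7 kip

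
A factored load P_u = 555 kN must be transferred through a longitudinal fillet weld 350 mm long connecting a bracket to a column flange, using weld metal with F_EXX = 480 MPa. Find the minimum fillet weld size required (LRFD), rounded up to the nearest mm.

Total weld length L = 350 mm.
Required throat t_e = P_u / (φ × 0.6 F_EXX × L) = 555 / (0.75 × 0.6 × 480 × 350 × 10⁻³) = 7.341 mm.
Required leg w = t_e / 0.707 = 10.38 mm → use 11 mm.

w = 11 mm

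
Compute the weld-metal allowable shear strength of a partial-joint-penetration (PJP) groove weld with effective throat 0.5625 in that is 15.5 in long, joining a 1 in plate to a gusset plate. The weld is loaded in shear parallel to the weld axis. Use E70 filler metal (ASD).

E70XX → F_EXX = 70 ksi.
Effective throat (given) t_e = 0.5625 in.
A_we = 0.5625 × 15.5 = 8.719 in².
F_nw = 0.6 F_EXX = 42 ksi.
R_n/Ω = (42 × 8.719) / 2.0 = 183.1 kip.

R_n/Ω ≈ 183 kip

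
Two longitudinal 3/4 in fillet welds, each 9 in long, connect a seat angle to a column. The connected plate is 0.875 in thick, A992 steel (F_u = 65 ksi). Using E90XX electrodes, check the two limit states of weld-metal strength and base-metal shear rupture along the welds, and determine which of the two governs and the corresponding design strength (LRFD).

φR_n ≈ 387 kip (weld metal governs)

E90XX → F_EXX = 90 ksi.
t_e = 0.707 × 0.75 = 0.5302 in; L = 18 in.
Weld metal: φR_n = 0.75 × 0.6 × 90 × 0.5302 × 18 = 386.6 kip.
Base metal (shear rupture): φR_n = 0.75 × 0.6 × 65 × 0.875 × 18 = 460.7 kip.
Governing: weld metal.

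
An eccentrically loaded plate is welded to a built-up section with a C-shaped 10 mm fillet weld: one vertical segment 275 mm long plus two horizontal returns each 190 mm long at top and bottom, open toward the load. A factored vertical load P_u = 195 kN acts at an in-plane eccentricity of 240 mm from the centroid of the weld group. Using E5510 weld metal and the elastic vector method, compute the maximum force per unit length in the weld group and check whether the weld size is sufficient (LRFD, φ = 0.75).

f_max ≈ 1010 N/mm; adequate

E55XX → F_EXX = 550 MPa.
Total weld length L_w = 655 mm. Treat welds as unit-width lines.
Centroid: x̄ = 2×190×95 / 655 = 55.11 mm from the vertical weld.
Polar moment about centroid: J = I_x + I_y = [275³/12 + 2×190×137.5²] + [275×55.11² + 2(190³/12 + 190×39.89²)] = 11500000 mm³.
Direct shear f_v = P/L_w = 195×10³ / 655 = 297.7 N/mm (vertical).
Torsion M = P·e = 195×10³ × 240 = 46800000 N·mm.
Critical point at (x, y) = (134.9, 137.5) from centroid. f_tx = M·y/J = 559.5 N/mm; f_ty = M·x/J = 548.9 N/mm.
Resultant f_max = √[f_tx² + (f_v + f_ty)²] = √[559.5² + (297.7 + 548.9)²] = 1015 N/mm.
Capacity per unit length: φr_n = 0.75 × 0.6 × 550 × (0.707 × 10) = 1750 N/mm.
1015 ≤ 1750 → adequate.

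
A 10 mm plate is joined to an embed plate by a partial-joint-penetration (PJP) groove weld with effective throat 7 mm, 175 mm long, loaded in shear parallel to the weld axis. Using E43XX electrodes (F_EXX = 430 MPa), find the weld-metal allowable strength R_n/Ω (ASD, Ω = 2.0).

Effective throat (given) t_e = 7 mm.
A_we = 7 × 175 = 1225 mm².
F_nw = 0.6 F_EXX = 258 MPa.
R_n/Ω = (258 × 1225) / 2.0 × 10⁻³ = 158 kN.

R_n/Ω ≈ 158 kN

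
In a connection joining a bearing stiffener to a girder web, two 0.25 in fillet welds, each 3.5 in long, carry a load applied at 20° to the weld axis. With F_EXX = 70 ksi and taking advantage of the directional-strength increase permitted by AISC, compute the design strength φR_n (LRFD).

t_e = 0.707 × 0.25 = 0.1767 in; A_we = 0.1767 × 7 = 1.237 in².
Directional factor: 1.0 + 0.5 sin^1.5(20°) = 1.1.
F_nw = 0.6 × 70 × 1.1 = 46.2 ksi.
φR_n = 0.75 × 46.2 × 1.237 = 42.87 kips.

φR_n ≈ 42.9 kips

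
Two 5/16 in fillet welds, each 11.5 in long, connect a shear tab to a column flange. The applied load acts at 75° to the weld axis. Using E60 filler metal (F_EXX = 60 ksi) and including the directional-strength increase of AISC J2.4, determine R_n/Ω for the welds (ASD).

t_e = 0.707 × 0.3125 = 0.2209 in; A_we = 0.2209 × 23 = 5.082 in².
Directional factor: 1.0 + 0.5 sin^1.5(75°) = 1.475.
F_nw = 0.6 × 60 × 1.475 = 53.09 ksi.
R_n/Ω = (53.09 × 5.082) / 2.0 = 134.9 kips.

R_n/Ω ≈ 135 kips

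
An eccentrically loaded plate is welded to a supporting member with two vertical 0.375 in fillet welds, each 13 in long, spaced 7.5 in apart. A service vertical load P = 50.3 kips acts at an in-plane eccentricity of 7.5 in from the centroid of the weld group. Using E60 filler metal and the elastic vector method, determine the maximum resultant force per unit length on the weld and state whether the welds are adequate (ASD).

E60XX → F_EXX = 60 ksi.
Total weld length L_w = 26 in. Treat welds as unit-width lines.
Polar moment about centroid: J = 2[d³/12 + d(b/2)²] = 2[13³/12 + 13×3.75²] = 731.8 in³.
Direct shear f_v = P/L_w = 50.3 / 26 = 1.935 kip/in (vertical).
Torsion M = P·e = 50.3 × 7.5 = 377.25 kip·in.
Critical point at (x, y) = (3.75, 6.5) from centroid. f_tx = M·y/J = 3.351 kip/in; f_ty = M·x/J = 1.933 kip/in.
Resultant f_max = √[f_tx² + (f_v + f_ty)²] = √[3.351² + (1.935 + 1.933)²] = 5.117 kip/in.
Capacity per unit length: r_n/Ω = (1/2.0) × 0.6 × 60 × (0.707 × 0.375) = 4.772 kip/in.
5.117 > 4.772 → NOT adequate.

f_max ≈ 5.12 kip/in; NOT adequate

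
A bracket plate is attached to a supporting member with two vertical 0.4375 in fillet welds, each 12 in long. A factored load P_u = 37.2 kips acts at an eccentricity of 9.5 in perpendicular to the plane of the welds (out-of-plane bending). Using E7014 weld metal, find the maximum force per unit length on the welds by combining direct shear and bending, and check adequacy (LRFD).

E70XX → F_EXX = 70 ksi.
L_w = 2 × 12 = 24 in; section modulus (unit throat) S = 2 × L²/6 = 48 in².
Direct shear f_v = P/L_w = 37.2/24 = 1.55 kip/in.
Moment M = P × e = 37.2 × 9.5 = 353.4 kip·in; bending f_b = M/S = 7.363 kip/in.
f_max = √(f_v² + f_b²) = √(1.55² + 7.363²) = 7.524 kip/in.
φr_n = 0.75 × 0.6 × 70 × (0.707 × 0.4375) = 9.743 kip/in → adequate.

f_max ≈ 7.52 kip/in; adequate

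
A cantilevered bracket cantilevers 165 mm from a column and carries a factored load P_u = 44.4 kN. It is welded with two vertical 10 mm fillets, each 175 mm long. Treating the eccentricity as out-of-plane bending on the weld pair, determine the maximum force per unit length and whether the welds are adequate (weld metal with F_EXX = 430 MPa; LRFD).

L_w = 2 × 175 = 350 mm; section modulus (unit throat) S = 2 × L²/6 = 10210 mm².
Direct shear f_v = P/L_w = 44.4×10³/350 = 126.9 N/mm.
Moment M = P × e = 44.4×10³ × 165 = 7326000 N·mm; bending f_b = M/S = 717.6 N/mm.
f_max = √(f_v² + f_b²) = √(126.9² + 717.6²) = 728.8 N/mm.
φr_n = 0.75 × 0.6 × 430 × (0.707 × 10) = 1368 N/mm → adequate.

f_max ≈ 729 N/mm; adequate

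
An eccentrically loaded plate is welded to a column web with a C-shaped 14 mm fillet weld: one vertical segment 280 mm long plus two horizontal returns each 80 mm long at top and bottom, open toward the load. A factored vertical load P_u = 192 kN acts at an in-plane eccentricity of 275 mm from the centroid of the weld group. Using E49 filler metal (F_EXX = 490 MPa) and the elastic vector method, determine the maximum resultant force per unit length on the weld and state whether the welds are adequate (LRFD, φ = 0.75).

f_max ≈ 1790 N/mm; adequate

Total weld length L_w = 440 mm. Treat welds as unit-width lines.
Centroid: x̄ = 2×80×40 / 440 = 14.55 mm from the vertical weld.
Polar moment about centroid: J = I_x + I_y = [280³/12 + 2×80×140²] + [280×14.55² + 2(80³/12 + 80×25.45²)] = 5214000 mm³.
Direct shear f_v = P/L_w = 192×10³ / 440 = 436.4 N/mm (vertical).
Torsion M = P·e = 192×10³ × 275 = 52800000 N·mm.
Critical point at (x, y) = (65.45, 140) from centroid. f_tx = M·y/J = 1418 N/mm; f_ty = M·x/J = 662.9 N/mm.
Resultant f_max = √[f_tx² + (f_v + f_ty)²] = √[1418² + (436.4 + 662.9)²] = 1794 N/mm.
Capacity per unit length: φr_n = 0.75 × 0.6 × 490 × (0.707 × 14) = 2183 N/mm.
1794 ≤ 2183 → adequate.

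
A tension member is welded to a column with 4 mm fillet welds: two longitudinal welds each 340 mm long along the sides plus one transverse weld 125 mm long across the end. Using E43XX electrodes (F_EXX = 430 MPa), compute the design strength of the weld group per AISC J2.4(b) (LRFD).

φR_n ≈ 441 kN

t_e = 0.707 × 4 = 2.828 mm.
R_nwl = 0.6 × 430 × 2.828 × 680 × 10⁻³ = 496.1 kN (longitudinal, 2 welds).
R_nwt = 0.6 × 430 × 2.828 × 125 × 10⁻³ = 91.2 kN (transverse, base value).
(i) R_nwl + R_nwt = 587.3 kN; (ii) 0.85 R_nwl + 1.5 R_nwt = 558.5 kN.
R_n = max = 587.3 kN [governs: (i)]; φR_n = 440.5 kN.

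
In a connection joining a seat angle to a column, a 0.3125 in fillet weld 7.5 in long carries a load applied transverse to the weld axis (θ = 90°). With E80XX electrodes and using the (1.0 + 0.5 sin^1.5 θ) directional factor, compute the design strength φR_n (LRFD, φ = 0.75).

φR_n ≈ 89.5 kips

E80XX → F_EXX = 80 ksi.
t_e = 0.707 × 0.3125 = 0.2209 in; A_we = 0.2209 × 7.5 = 1.657 in².
Directional factor: 1.0 + 0.5 sin^1.5(90°) = 1.5.
F_nw = 0.6 × 80 × 1.5 = 72 ksi.
φR_n = 0.75 × 72 × 1.657 = 89.48 kips.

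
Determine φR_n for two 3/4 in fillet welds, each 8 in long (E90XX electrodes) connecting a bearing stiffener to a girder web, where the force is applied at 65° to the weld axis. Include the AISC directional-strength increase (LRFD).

φR_n ≈ 492 kip

E90XX → F_EXX = 90 ksi.
t_e = 0.707 × 0.75 = 0.5302 in; A_we = 0.5302 × 16 = 8.484 in².
Directional factor: 1.0 + 0.5 sin^1.5(65°) = 1.431.
F_nw = 0.6 × 90 × 1.431 = 77.3 ksi.
φR_n = 0.75 × 77.3 × 8.484 = 491.8 kip.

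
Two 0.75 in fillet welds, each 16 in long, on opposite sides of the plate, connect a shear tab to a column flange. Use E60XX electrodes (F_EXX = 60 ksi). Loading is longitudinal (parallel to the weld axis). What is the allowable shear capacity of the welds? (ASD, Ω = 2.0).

Effective throat t_e = 0.707 × 0.75 = 0.5302 in.
Total length L = 32 in; A_we = 0.5302 × 32 = 16.97 in².
F_nw = 0.6 F_EXX = 0.6 × 60 = 36 ksi.
R_n = 36 × 16.97 = 610.8 kip; R_n/Ω = 610.8/2.0 = 305.4 kip.

R_n/Ω ≈ 305 kip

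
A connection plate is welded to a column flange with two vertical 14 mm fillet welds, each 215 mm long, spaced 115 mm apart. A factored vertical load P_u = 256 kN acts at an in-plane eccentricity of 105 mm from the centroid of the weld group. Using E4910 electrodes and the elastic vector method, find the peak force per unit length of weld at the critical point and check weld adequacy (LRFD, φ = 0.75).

E49XX → F_EXX = 490 MPa.
Total weld length L_w = 430 mm. Treat welds as unit-width lines.
Polar moment about centroid: J = 2[d³/12 + d(b/2)²] = 2[215³/12 + 215×57.5²] = 3078000 mm³.
Direct shear f_v = P/L_w = 256×10³ / 430 = 595.3 N/mm (vertical).
Torsion M = P·e = 256×10³ × 105 = 26880000 N·mm.
Critical point at (x, y) = (57.5, 107.5) from centroid. f_tx = M·y/J = 938.8 N/mm; f_ty = M·x/J = 502.1 N/mm.
Resultant f_max = √[f_tx² + (f_v + f_ty)²] = √[938.8² + (595.3 + 502.1)²] = 1444 N/mm.
Capacity per unit length: φr_n = 0.75 × 0.6 × 490 × (0.707 × 14) = 2183 N/mm.
1444 ≤ 2183 → adequate.

f_max ≈ 1440 N/mm; adequate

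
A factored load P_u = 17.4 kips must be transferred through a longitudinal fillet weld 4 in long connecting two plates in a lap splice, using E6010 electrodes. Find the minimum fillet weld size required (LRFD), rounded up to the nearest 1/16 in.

w = 1/4 in

E60XX → F_EXX = 60 ksi.
Total weld length L = 4 in.
Required throat t_e = P_u / (φ × 0.6 F_EXX × L) = 17.4 / (0.75 × 0.6 × 60 × 4) = 0.1611 in.
Required leg w = t_e / 0.707 = 0.2279 in → use 1/4 in.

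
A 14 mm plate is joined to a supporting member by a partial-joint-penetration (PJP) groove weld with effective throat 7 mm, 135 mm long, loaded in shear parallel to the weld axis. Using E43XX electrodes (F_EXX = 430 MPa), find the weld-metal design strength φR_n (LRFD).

Effective throat (given) t_e = 7 mm.
A_we = 7 × 135 = 945 mm².
F_nw = 0.6 F_EXX = 258 MPa.
φR_n = 0.75 × 258 × 945 × 10⁻³ = 182.9 kN.

φR_n ≈ 183 kN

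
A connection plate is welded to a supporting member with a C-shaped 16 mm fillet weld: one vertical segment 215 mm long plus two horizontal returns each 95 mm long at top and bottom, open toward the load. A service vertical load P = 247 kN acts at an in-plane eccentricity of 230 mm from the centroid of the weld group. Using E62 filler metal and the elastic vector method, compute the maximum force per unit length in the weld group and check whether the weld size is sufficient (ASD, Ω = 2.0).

E62XX → F_EXX = 620 MPa.
Total weld length L_w = 405 mm. Treat welds as unit-width lines.
Centroid: x̄ = 2×95×47.5 / 405 = 22.28 mm from the vertical weld.
Polar moment about centroid: J = I_x + I_y = [215³/12 + 2×95×107.5²] + [215×22.28² + 2(95³/12 + 95×25.22²)] = 3394000 mm³.
Direct shear f_v = P/L_w = 247×10³ / 405 = 609.9 N/mm (vertical).
Torsion M = P·e = 247×10³ × 230 = 56810000 N·mm.
Critical point at (x, y) = (72.72, 107.5) from centroid. f_tx = M·y/J = 1799 N/mm; f_ty = M·x/J = 1217 N/mm.
Resultant f_max = √[f_tx² + (f_v + f_ty)²] = √[1799² + (609.9 + 1217)²] = 2564 N/mm.
Capacity per unit length: r_n/Ω = (1/2.0) × 0.6 × 620 × (0.707 × 16) = 2104 N/mm.
2564 > 2104 → NOT adequate.

f_max ≈ 2560 N/mm; NOT adequate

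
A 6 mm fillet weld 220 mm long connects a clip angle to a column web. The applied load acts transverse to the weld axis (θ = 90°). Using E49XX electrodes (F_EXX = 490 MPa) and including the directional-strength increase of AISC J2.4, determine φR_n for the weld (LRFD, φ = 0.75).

φR_n ≈ 309 kN

t_e = 0.707 × 6 = 4.242 mm; A_we = 4.242 × 220 = 933.2 mm².
Directional factor: 1.0 + 0.5 sin^1.5(90°) = 1.5.
F_nw = 0.6 × 490 × 1.5 = 441 MPa.
φR_n = 0.75 × 441 × 933.2 × 10⁻³ = 308.7 kN.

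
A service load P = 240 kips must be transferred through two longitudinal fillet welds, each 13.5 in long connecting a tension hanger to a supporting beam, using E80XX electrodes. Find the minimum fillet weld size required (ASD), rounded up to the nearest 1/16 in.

E80XX → F_EXX = 80 ksi.
Total weld length L = 27 in.
Required throat t_e = P × Ω / (0.6 F_EXX × L) = 240 × 2.0 / (0.6 × 80 × 27) = 0.3704 in.
Required leg w = t_e / 0.707 = 0.5239 in → use 9/16 in.

w = 9/16 in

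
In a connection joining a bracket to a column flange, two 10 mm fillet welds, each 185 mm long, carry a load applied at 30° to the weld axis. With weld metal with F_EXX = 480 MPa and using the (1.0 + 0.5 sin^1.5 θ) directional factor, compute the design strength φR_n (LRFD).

t_e = 0.707 × 10 = 7.07 mm; A_we = 7.07 × 370 = 2616 mm².
Directional factor: 1.0 + 0.5 sin^1.5(30°) = 1.177.
F_nw = 0.6 × 480 × 1.177 = 338.9 MPa.
φR_n = 0.75 × 338.9 × 2616 × 10⁻³ = 664.9 kN.

φR_n ≈ 665 kN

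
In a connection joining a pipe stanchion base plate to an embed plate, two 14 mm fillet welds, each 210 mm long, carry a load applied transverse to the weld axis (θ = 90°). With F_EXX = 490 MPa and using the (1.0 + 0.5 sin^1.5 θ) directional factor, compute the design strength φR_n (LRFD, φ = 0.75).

t_e = 0.707 × 14 = 9.898 mm; A_we = 9.898 × 420 = 4157 mm².
Directional factor: 1.0 + 0.5 sin^1.5(90°) = 1.5.
F_nw = 0.6 × 490 × 1.5 = 441 MPa.
φR_n = 0.75 × 441 × 4157 × 10⁻³ = 1375 kN.

φR_n ≈ 1370 kN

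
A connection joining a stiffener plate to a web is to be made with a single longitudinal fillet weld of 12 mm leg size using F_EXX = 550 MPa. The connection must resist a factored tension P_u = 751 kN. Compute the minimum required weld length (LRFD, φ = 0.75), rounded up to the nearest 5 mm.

Throat t_e = 0.707 × 12 = 8.484 mm.
φr_n = 0.75 × 0.6 × 550 × 8.484 × 10⁻³ = 2.1 kN/mm.
L_req = P_u / φr_n = 751 / 2.1 = 357.7 mm total.
Round up → use L = 360 mm.

L = 360 mm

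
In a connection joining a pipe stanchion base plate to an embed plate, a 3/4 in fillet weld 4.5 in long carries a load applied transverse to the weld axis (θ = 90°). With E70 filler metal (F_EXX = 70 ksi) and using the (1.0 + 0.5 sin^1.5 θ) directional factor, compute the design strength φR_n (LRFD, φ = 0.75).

φR_n ≈ 113 kips

t_e = 0.707 × 0.75 = 0.5302 in; A_we = 0.5302 × 4.5 = 2.386 in².
Directional factor: 1.0 + 0.5 sin^1.5(90°) = 1.5.
F_nw = 0.6 × 70 × 1.5 = 63 ksi.
φR_n = 0.75 × 63 × 2.386 = 112.7 kips.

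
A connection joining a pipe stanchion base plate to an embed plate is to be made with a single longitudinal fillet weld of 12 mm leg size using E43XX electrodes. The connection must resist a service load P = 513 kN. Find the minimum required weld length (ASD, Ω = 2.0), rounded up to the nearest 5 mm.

L = 470 mm

E43XX → F_EXX = 430 MPa.
Throat t_e = 0.707 × 12 = 8.484 mm.
r_n/Ω = (0.6 × 430 × 8.484) / 2.0 = 1094 N/mm = 1.094 kN/mm.
L_req = P / (r_n/Ω) = 513 / 1.094 = 468.7 mm total.
Round up → use L = 470 mm.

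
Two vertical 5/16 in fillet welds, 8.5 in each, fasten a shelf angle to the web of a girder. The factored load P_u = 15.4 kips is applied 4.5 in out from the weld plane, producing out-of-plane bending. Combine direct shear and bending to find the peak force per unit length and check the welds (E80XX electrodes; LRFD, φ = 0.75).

E80XX → F_EXX = 80 ksi.
L_w = 2 × 8.5 = 17 in; section modulus (unit throat) S = 2 × L²/6 = 24.08 in².
Direct shear f_v = P/L_w = 15.4/17 = 0.9059 kip/in.
Moment M = P × e = 15.4 × 4.5 = 69.3 kip·in; bending f_b = M/S = 2.878 kip/in.
f_max = √(f_v² + f_b²) = √(0.9059² + 2.878²) = 3.017 kip/in.
φr_n = 0.75 × 0.6 × 80 × (0.707 × 0.3125) = 7.954 kip/in → adequate.

f_max ≈ 3.02 kip/in; adequate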